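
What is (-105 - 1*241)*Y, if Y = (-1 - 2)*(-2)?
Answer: -2076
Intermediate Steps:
Y = 6 (Y = -3*(-2) = 6)
(-105 - 1*241)*Y = (-105 - 1*241)*6 = (-105 - 241)*6 = -346*6 = -2076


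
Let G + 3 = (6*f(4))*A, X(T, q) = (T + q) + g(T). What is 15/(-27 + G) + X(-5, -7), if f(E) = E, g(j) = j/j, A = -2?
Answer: -291/26 ≈ -11.192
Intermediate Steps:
g(j) = 1
X(T, q) = 1 + T + q (X(T, q) = (T + q) + 1 = 1 + T + q)
G = -51 (G = -3 + (6*4)*(-2) = -3 + 24*(-2) = -3 - 48 = -51)
15/(-27 + G) + X(-5, -7) = 15/(-27 - 51) + (1 - 5 - 7) = 15/(-78) - 11 = 15*(-1/78) - 11 = -5/26 - 11 = -291/26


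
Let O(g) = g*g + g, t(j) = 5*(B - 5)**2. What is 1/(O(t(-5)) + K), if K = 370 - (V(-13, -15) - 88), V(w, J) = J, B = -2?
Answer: 1/60743 ≈ 1.6463e-5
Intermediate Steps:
t(j) = 245 (t(j) = 5*(-2 - 5)**2 = 5*(-7)**2 = 5*49 = 245)
O(g) = g + g**2 (O(g) = g**2 + g = g + g**2)
K = 473 (K = 370 - (-15 - 88) = 370 - 1*(-103) = 370 + 103 = 473)
1/(O(t(-5)) + K) = 1/(245*(1 + 245) + 473) = 1/(245*246 + 473) = 1/(60270 + 473) = 1/60743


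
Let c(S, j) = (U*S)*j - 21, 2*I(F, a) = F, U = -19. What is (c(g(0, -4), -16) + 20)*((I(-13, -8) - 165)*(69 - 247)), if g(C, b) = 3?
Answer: 27810097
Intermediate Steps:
I(F, a) = F/2
c(S, j) = -21 - 19*S*j (c(S, j) = (-19*S)*j - 21 = -19*S*j - 21 = -21 - 19*S*j)
(c(g(0, -4), -16) + 20)*((I(-13, -8) - 165)*(69 - 247)) = ((-21 - 19*3*(-16)) + 20)*(((½)*(-13) - 165)*(69 - 247)) = ((-21 + 912) + 20)*((-13/2 - 165)*(-178)) = (891 + 20)*(-343/2*(-178)) = 911*30527 = 27810097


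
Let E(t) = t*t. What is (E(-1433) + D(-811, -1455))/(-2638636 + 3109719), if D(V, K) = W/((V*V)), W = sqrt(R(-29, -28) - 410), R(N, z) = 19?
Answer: 2053489/471083 + I*sqrt(391)/309841181843 ≈ 4.3591 + 6.3819e-11*I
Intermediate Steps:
E(t) = t**2
W = I*sqrt(391) (W = sqrt(19 - 410) = sqrt(-391) = I*sqrt(391) ≈ 19.774*I)
D(V, K) = I*sqrt(391)/V**2 (D(V, K) = (I*sqrt(391))/((V*V)) = (I*sqrt(391))/(V**2) = (I*sqrt(391))/V**2 = I*sqrt(391)/V**2)
(E(-1433) + D(-811, -1455))/(-2638636 + 3109719) = ((-1433)**2 + I*sqrt(391)/(-811)**2)/(-2638636 + 3109719) = (2053489 + I*sqrt(391)*(1/657721))/471083 = (2053489 + I*sqrt(391)/657721)*(1/471083) = 2053489/471083 + I*sqrt(391)/309841181843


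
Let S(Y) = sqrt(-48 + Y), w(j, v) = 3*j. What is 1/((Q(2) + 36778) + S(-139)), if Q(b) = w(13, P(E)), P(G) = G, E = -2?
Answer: 3347/123226516 - I*sqrt(187)/1355491676 ≈ 2.7161e-5 - 1.0088e-8*I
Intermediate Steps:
Q(b) = 39 (Q(b) = 3*13 = 39)
1/((Q(2) + 36778) + S(-139)) = 1/((39 + 36778) + sqrt(-48 - 139)) = 1/(36817 + sqrt(-187)) = 1/(36817 + I*sqrt(187))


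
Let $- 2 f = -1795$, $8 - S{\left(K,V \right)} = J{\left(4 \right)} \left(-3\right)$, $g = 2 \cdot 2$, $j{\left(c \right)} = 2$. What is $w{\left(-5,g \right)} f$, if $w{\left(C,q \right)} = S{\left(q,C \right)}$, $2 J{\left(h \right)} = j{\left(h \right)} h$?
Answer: $17950$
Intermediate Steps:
$g = 4$
$J{\left(h \right)} = h$ ($J{\left(h \right)} = \frac{2 h}{2} = h$)
$S{\left(K,V \right)} = 20$ ($S{\left(K,V \right)} = 8 - 4 \left(-3\right) = 8 - -12 = 8 + 12 = 20$)
$w{\left(C,q \right)} = 20$
$f = \frac{1795}{2}$ ($f = \left(- \frac{1}{2}\right) \left(-1795\right) = \frac{1795}{2} \approx 897.5$)
$w{\left(-5,g \right)} f = 20 \cdot \frac{1795}{2} = 17950$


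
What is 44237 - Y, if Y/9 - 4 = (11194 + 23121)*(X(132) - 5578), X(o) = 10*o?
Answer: 1315063631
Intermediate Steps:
Y = -1315019394 (Y = 36 + 9*((11194 + 23121)*(10*132 - 5578)) = 36 + 9*(34315*(1320 - 5578)) = 36 + 9*(34315*(-4258)) = 36 + 9*(-146113270) = 36 - 1315019430 = -1315019394)
44237 - Y = 44237 - 1*(-1315019394) = 44237 + 1315019394 = 1315063631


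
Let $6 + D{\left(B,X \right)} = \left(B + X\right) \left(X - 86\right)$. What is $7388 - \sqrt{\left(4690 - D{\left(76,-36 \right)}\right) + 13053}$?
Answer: $7388 - \sqrt{22629} \approx 7237.6$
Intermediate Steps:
$D{\left(B,X \right)} = -6 + \left(-86 + X\right) \left(B + X\right)$ ($D{\left(B,X \right)} = -6 + \left(B + X\right) \left(X - 86\right) = -6 + \left(B + X\right) \left(-86 + X\right) = -6 + \left(-86 + X\right) \left(B + X\right)$)
$7388 - \sqrt{\left(4690 - D{\left(76,-36 \right)}\right) + 13053} = 7388 - \sqrt{\left(4690 - \left(-6 + \left(-36\right)^{2} - 6536 - -3096 + 76 \left(-36\right)\right)\right) + 13053} = 7388 - \sqrt{\left(4690 - \left(-6 + 1296 - 6536 + 3096 - 2736\right)\right) + 13053} = 7388 - \sqrt{\left(4690 - -4886\right) + 13053} = 7388 - \sqrt{\left(4690 + 4886\right) + 13053} = 7388 - \sqrt{9576 + 13053} = 7388 - \sqrt{22629}$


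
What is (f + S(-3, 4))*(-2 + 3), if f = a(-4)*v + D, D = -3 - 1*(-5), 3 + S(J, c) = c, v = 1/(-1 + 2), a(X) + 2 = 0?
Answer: 1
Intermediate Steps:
a(X) = -2 (a(X) = -2 + 0 = -2)
v = 1 (v = 1/1 = 1)
S(J, c) = -3 + c
D = 2 (D = -3 + 5 = 2)
f = 0 (f = -2*1 + 2 = -2 + 2 = 0)
(f + S(-3, 4))*(-2 + 3) = (0 + (-3 + 4))*(-2 + 3) = (0 + 1)*1 = 1*1 = 1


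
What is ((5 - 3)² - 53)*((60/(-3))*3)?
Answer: 2940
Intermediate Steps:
((5 - 3)² - 53)*((60/(-3))*3) = (2² - 53)*((60*(-⅓))*3) = (4 - 53)*(-20*3) = -49*(-60) = 2940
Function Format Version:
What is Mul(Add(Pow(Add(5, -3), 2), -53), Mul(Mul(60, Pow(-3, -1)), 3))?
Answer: 2940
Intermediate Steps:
Mul(Add(Pow(Add(5, -3), 2), -53), Mul(Mul(60, Pow(-3, -1)), 3)) = Mul(Add(Pow(2, 2), -53), Mul(Mul(60, Rational(-1, 3)), 3)) = Mul(Add(4, -53), Mul(-20, 3)) = Mul(-49, -60) = 2940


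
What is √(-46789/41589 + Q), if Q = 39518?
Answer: √7594462453373/13863 ≈ 198.79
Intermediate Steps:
√(-46789/41589 + Q) = √(-46789/41589 + 39518) = √(1643467313/41589) = √7594462453373/13863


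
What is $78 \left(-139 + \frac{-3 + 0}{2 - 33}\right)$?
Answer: $- \frac{335868}{31} \approx -10834.0$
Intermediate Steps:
$78 \left(-139 + \frac{-3 + 0}{2 - 33}\right) = 78 \left(-139 - \frac{3}{-31}\right) = 78 \left(-139 - - \frac{3}{31}\right) = 78 \left(-139 + \frac{3}{31}\right) = 78 \left(- \frac{4306}{31}\right) = - \frac{335868}{31}$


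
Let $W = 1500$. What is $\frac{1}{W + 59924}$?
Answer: $\frac{1}{61424} \approx 1.628 \cdot 10^{-5}$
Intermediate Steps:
$\frac{1}{W + 59924} = \frac{1}{1500 + 59924} = \frac{1}{61424}$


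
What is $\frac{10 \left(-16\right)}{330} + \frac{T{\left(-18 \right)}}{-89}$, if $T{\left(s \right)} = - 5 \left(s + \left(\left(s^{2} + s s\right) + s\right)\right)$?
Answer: $\frac{99556}{2937} \approx 33.897$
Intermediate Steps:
$T{\left(s \right)} = - 10 s - 10 s^{2}$ ($T{\left(s \right)} = - 5 \left(s + \left(\left(s^{2} + s^{2}\right) + s\right)\right) = - 5 \left(s + \left(2 s^{2} + s\right)\right) = - 5 \left(s + \left(s + 2 s^{2}\right)\right) = - 5 \left(2 s + 2 s^{2}\right) = - 10 s - 10 s^{2}$)
$\frac{10 \left(-16\right)}{330} + \frac{T{\left(-18 \right)}}{-89} = \frac{10 \left(-16\right)}{330} + \frac{\left(-10\right) \left(-18\right) \left(1 - 18\right)}{-89} = \left(-160\right) \frac{1}{330} + \left(-10\right) \left(-18\right) \left(-17\right) \left(- \frac{1}{89}\right) = - \frac{16}{33} - - \frac{3060}{89} = - \frac{16}{33} + \frac{3060}{89} = \frac{99556}{2937}$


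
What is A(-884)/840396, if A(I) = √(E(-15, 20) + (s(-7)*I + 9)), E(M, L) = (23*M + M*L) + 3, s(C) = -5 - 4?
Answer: √7323/840396 ≈ 0.00010183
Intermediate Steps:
s(C) = -9
E(M, L) = 3 + 23*M + L*M (E(M, L) = (23*M + L*M) + 3 = 3 + 23*M + L*M)
A(I) = √(-633 - 9*I) (A(I) = √((3 + 23*(-15) + 20*(-15)) + (-9*I + 9)) = √((3 - 345 - 300) + (9 - 9*I)) = √(-642 + (9 - 9*I)) = √(-633 - 9*I))
A(-884)/840396 = √(-633 - 9*(-884))/840396 = √(-633 + 7956)*(1/840396) = √7323*(1/840396) = √7323/840396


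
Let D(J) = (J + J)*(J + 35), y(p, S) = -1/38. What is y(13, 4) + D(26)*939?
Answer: 113183303/38 ≈ 2.9785e+6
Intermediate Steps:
y(p, S) = -1/38 (y(p, S) = -1*1/38 = -1/38)
D(J) = 2*J*(35 + J) (D(J) = (2*J)*(35 + J) = 2*J*(35 + J))
y(13, 4) + D(26)*939 = -1/38 + (2*26*(35 + 26))*939 = -1/38 + (2*26*61)*939 = -1/38 + 3172*939 = -1/38 + 2978508 = 113183303/38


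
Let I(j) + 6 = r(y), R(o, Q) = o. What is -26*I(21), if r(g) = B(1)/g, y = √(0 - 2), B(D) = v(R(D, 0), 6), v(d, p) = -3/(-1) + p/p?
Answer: 156 + 52*I*√2 ≈ 156.0 + 73.539*I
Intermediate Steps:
v(d, p) = 4 (v(d, p) = -3*(-1) + 1 = 3 + 1 = 4)
B(D) = 4
y = I*√2 (y = √(-2) = I*√2 ≈ 1.4142*I)
r(g) = 4/g
I(j) = -6 - 2*I*√2 (I(j) = -6 + 4/((I*√2)) = -6 + 4*(-I*√2/2) = -6 - 2*I*√2)
-26*I(21) = -26*(-6 - 2*I*√2) = 156 + 52*I*√2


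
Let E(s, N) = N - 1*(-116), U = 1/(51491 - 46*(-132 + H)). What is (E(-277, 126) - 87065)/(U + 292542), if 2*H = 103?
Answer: -4792108662/16146563149 ≈ -0.29679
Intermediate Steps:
H = 103/2 (H = (½)*103 = 103/2 ≈ 51.500)
U = 1/55194 (U = 1/(51491 - 46*(-132 + 103/2)) = 1/(51491 - 46*(-161/2)) = 1/(51491 + 3703) = 1/55194 ≈ 1.8118e-5)
E(s, N) = 116 + N (E(s, N) = N + 116 = 116 + N)
(E(-277, 126) - 87065)/(U + 292542) = ((116 + 126) - 87065)/(1/55194 + 292542) = (242 - 87065)/(16146563149/55194) = -86823*55194/16146563149 = -4792108662/16146563149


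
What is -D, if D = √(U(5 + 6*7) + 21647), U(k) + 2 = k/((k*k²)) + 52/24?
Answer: -√1721469318/282 ≈ -147.13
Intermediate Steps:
U(k) = ⅙ + k⁻² (U(k) = -2 + (k/((k*k²)) + 52/24) = -2 + (k/(k³) + 52*(1/24)) = -2 + (k/k³ + 13/6) = -2 + (k⁻² + 13/6) = -2 + (13/6 + k⁻²) = ⅙ + k⁻²)
D = √1721469318/282 (D = √((⅙ + (5 + 6*7)⁻²) + 21647) = √((⅙ + (5 + 42)⁻²) + 21647) = √((⅙ + 47⁻²) + 21647) = √((⅙ + 1/2209) + 21647) = √(2215/13254 + 21647) = √(286911553/13254) = √1721469318/282 ≈ 147.13)
-D = -√1721469318/282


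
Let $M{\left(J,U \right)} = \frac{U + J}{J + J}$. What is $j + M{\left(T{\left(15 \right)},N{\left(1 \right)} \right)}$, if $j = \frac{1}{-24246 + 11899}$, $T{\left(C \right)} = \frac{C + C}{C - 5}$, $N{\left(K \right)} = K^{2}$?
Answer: $\frac{24691}{37041} \approx 0.66659$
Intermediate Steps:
$T{\left(C \right)} = \frac{2 C}{-5 + C}$
$M{\left(J,U \right)} = \frac{J + U}{2 J}$
$j = - \frac{1}{12347}$ ($j = \frac{1}{-12347} = - \frac{1}{12347} \approx -8.0991 \cdot 10^{-5}$)
$j + M{\left(T{\left(15 \right)},N{\left(1 \right)} \right)} = - \frac{1}{12347} + \frac{2 \cdot 15 \frac{1}{-5 + 15} + 1^{2}}{2 \cdot 2 \cdot 15 \frac{1}{-5 + 15}} = - \frac{1}{12347} + \frac{2 \cdot 15 \cdot \frac{1}{10} + 1}{2 \cdot 2 \cdot 15 \cdot \frac{1}{10}} = - \frac{1}{12347} + \frac{3 + 1}{2 \cdot 3} = - \frac{1}{12347} + \frac{1}{2} \cdot \frac{1}{3} \cdot 4 = - \frac{1}{12347} + \frac{2}{3} = \frac{24691}{37041}$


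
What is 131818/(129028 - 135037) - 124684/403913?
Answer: -53992229990/2427113217 ≈ -22.245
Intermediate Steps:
131818/(129028 - 135037) - 124684/403913 = 131818/(-6009) - 124684*1/403913 = 131818*(-1/6009) - 124684/403913 = -131818/6009 - 124684/403913 = -53992229990/2427113217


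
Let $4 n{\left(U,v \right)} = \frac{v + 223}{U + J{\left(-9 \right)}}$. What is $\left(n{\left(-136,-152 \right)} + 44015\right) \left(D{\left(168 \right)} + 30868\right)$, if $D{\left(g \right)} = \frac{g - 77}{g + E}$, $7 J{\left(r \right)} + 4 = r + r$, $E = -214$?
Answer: $\frac{243476407503291}{179216} \approx 1.3586 \cdot 10^{9}$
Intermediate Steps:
$J{\left(r \right)} = - \frac{4}{7} + \frac{2 r}{7}$ ($J{\left(r \right)} = - \frac{4}{7} + \frac{r + r}{7} = - \frac{4}{7} + \frac{2 r}{7}$)
$n{\left(U,v \right)} = \frac{223 + v}{4 \left(- \frac{22}{7} + U\right)}$ ($n{\left(U,v \right)} = \frac{\left(v + 223\right) \frac{1}{U + \left(- \frac{4}{7} + \frac{2}{7} \left(-9\right)\right)}}{4} = \frac{\left(223 + v\right) \frac{1}{U - \frac{22}{7}}}{4} = \frac{\left(223 + v\right) \frac{1}{- \frac{22}{7} + U}}{4} = \frac{\frac{1}{- \frac{22}{7} + U} \left(223 + v\right)}{4} = \frac{223 + v}{4 \left(- \frac{22}{7} + U\right)}$)
$D{\left(g \right)} = \frac{-77 + g}{-214 + g}$ ($D{\left(g \right)} = \frac{g - 77}{g - 214} = \frac{-77 + g}{-214 + g}$)
$\left(n{\left(-136,-152 \right)} + 44015\right) \left(D{\left(168 \right)} + 30868\right) = \left(\frac{7 \left(223 - 152\right)}{4 \left(-22 + 7 \left(-136\right)\right)} + 44015\right) \left(\frac{-77 + 168}{-214 + 168} + 30868\right) = \left(\frac{7}{4} \frac{1}{-22 - 952} \cdot 71 + 44015\right) \left(\frac{1}{-46} \cdot 91 + 30868\right) = \left(\frac{7}{4} \frac{1}{-974} \cdot 71 + 44015\right) \left(\left(- \frac{1}{46}\right) 91 + 30868\right) = \left(\frac{7}{4} \left(- \frac{1}{974}\right) 71 + 44015\right) \left(- \frac{91}{46} + 30868\right) = \left(- \frac{497}{3896} + 44015\right) \frac{1419837}{46} = \frac{171481943}{3896} \cdot \frac{1419837}{46} = \frac{243476407503291}{179216}$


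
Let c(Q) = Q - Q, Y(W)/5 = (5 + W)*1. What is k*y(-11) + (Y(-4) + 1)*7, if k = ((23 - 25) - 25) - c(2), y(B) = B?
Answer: 339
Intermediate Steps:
Y(W) = 25 + 5*W (Y(W) = 5*((5 + W)*1) = 5*(5 + W) = 25 + 5*W)
c(Q) = 0
k = -27 (k = ((23 - 25) - 25) - 1*0 = (-2 - 25) + 0 = -27 + 0 = -27)
k*y(-11) + (Y(-4) + 1)*7 = -27*(-11) + ((25 + 5*(-4)) + 1)*7 = 297 + ((25 - 20) + 1)*7 = 297 + (5 + 1)*7 = 297 + 6*7 = 297 + 42 = 339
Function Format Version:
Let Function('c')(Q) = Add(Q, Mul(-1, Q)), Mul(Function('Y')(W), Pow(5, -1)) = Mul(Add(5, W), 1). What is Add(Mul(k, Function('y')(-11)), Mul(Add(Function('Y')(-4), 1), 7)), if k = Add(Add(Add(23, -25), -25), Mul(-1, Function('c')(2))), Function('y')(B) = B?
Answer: 339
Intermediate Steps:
Function('Y')(W) = Add(25, Mul(5, W)) (Function('Y')(W) = Mul(5, Mul(Add(5, W), 1)) = Mul(5, Add(5, W)) = Add(25, Mul(5, W)))
Function('c')(Q) = 0
k = -27 (k = Add(Add(Add(23, -25), -25), Mul(-1, 0)) = Add(Add(-2, -25), 0) = Add(-27, 0) = -27)
Add(Mul(k, Function('y')(-11)), Mul(Add(Function('Y')(-4), 1), 7)) = Add(Mul(-27, -11), Mul(Add(Add(25, Mul(5, -4)), 1), 7)) = Add(297, Mul(Add(Add(25, -20), 1), 7)) = Add(297, Mul(Add(5, 1), 7)) = Add(297, Mul(6, 7)) = Add(297, 42) = 339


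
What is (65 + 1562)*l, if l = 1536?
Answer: 2499072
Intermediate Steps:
(65 + 1562)*l = (65 + 1562)*1536 = 1627*1536 = 2499072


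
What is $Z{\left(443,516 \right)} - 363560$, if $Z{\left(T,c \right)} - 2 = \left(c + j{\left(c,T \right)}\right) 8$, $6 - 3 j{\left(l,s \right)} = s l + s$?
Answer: $- \frac{2910490}{3} \approx -9.7016 \cdot 10^{5}$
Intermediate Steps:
$j{\left(l,s \right)} = 2 - \frac{s}{3} - \frac{l s}{3}$ ($j{\left(l,s \right)} = 2 - \frac{s l + s}{3} = 2 - \frac{l s + s}{3} = 2 - \frac{s + l s}{3} = 2 - \left(\frac{s}{3} + \frac{l s}{3}\right) = 2 - \frac{s}{3} - \frac{l s}{3}$)
$Z{\left(T,c \right)} = 18 + 8 c - \frac{8 T}{3} - \frac{8 T c}{3}$ ($Z{\left(T,c \right)} = 2 + \left(c - \left(-2 + \frac{T}{3} + \frac{c T}{3}\right)\right) 8 = 2 + \left(c - \left(-2 + \frac{T}{3} + \frac{T c}{3}\right)\right) 8 = 2 + \left(2 + c - \frac{T}{3} - \frac{T c}{3}\right) 8 = 2 - \left(-16 - 8 c + \frac{8 T}{3} + \frac{8 T c}{3}\right) = 18 + 8 c - \frac{8 T}{3} - \frac{8 T c}{3}$)
$Z{\left(443,516 \right)} - 363560 = \left(18 + 8 \cdot 516 - \frac{3544}{3} - \frac{3544}{3} \cdot 516\right) - 363560 = \left(18 + 4128 - \frac{3544}{3} - 609568\right) - 363560 = - \frac{1819810}{3} - 363560 = - \frac{2910490}{3}$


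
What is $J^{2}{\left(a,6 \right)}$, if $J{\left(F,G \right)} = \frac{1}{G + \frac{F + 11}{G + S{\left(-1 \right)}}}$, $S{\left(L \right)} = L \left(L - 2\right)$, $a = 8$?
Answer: $\frac{81}{5329} \approx 0.0152$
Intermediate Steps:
$S{\left(L \right)} = L \left(-2 + L\right)$
$J{\left(F,G \right)} = \frac{1}{G + \frac{11 + F}{3 + G}}$ ($J{\left(F,G \right)} = \frac{1}{G + \frac{F + 11}{G - \left(-2 - 1\right)}} = \frac{1}{G + \frac{11 + F}{G - -3}} = \frac{1}{G + \frac{11 + F}{G + 3}} = \frac{1}{G + \frac{11 + F}{3 + G}}$)
$J^{2}{\left(a,6 \right)} = \left(\frac{3 + 6}{11 + 8 + 6^{2} + 3 \cdot 6}\right)^{2} = \left(\frac{1}{11 + 8 + 36 + 18} \cdot 9\right)^{2} = \left(\frac{1}{73} \cdot 9\right)^{2} = \left(\frac{9}{73}\right)^{2} = \frac{81}{5329}$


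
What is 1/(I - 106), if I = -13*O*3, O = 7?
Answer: -1/379 ≈ -0.0026385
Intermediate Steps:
I = -273 (I = -91*3 = -13*21 = -273)
1/(I - 106) = 1/(-273 - 106) = 1/(-379) = -1/379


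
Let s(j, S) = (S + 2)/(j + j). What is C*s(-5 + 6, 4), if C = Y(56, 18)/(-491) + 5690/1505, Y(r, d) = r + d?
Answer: 1609452/147791 ≈ 10.890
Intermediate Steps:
Y(r, d) = d + r
s(j, S) = (2 + S)/(2*j) (s(j, S) = (2 + S)/((2*j)) = (2 + S)*(1/(2*j)) = (2 + S)/(2*j))
C = 536484/147791 (C = (18 + 56)/(-491) + 5690/1505 = 74*(-1/491) + 5690*(1/1505) = -74/491 + 1138/301 = 536484/147791 ≈ 3.6300)
C*s(-5 + 6, 4) = 536484*((2 + 4)/(2*(-5 + 6)))/147791 = 536484*((½)*6/1)/147791 = 536484*((½)*1*6)/147791 = (536484/147791)*3 = 1609452/147791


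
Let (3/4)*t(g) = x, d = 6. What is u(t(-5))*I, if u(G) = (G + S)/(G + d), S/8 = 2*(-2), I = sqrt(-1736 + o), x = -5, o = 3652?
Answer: 116*sqrt(479) ≈ 2538.8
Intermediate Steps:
t(g) = -20/3 (t(g) = (4/3)*(-5) = -20/3)
I = 2*sqrt(479) (I = sqrt(-1736 + 3652) = sqrt(1916) = 2*sqrt(479) ≈ 43.772)
S = -32 (S = 8*(2*(-2)) = 8*(-4) = -32)
u(G) = (-32 + G)/(6 + G) (u(G) = (G - 32)/(G + 6) = (-32 + G)/(6 + G))
u(t(-5))*I = ((-32 - 20/3)/(6 - 20/3))*(2*sqrt(479)) = (-116/3/(-2/3))*(2*sqrt(479)) = (-3/2*(-116/3))*(2*sqrt(479)) = 58*(2*sqrt(479)) = 116*sqrt(479)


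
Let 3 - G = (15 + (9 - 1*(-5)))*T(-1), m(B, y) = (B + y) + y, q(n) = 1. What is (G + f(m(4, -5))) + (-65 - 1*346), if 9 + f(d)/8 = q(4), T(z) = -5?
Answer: -327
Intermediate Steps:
m(B, y) = B + 2*y
f(d) = -64 (f(d) = -72 + 8*1 = -72 + 8 = -64)
G = 148 (G = 3 - (15 + (9 - 1*(-5)))*(-5) = 3 - (15 + (9 + 5))*(-5) = 3 - (15 + 14)*(-5) = 3 - 29*(-5) = 3 - 1*(-145) = 3 + 145 = 148)
(G + f(m(4, -5))) + (-65 - 1*346) = (148 - 64) + (-65 - 1*346) = 84 + (-65 - 346) = 84 - 411 = -327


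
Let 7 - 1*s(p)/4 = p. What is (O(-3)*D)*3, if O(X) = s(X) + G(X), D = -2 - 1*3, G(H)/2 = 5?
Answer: -750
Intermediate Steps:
G(H) = 10 (G(H) = 2*5 = 10)
s(p) = 28 - 4*p
D = -5 (D = -2 - 3 = -5)
O(X) = 38 - 4*X (O(X) = (28 - 4*X) + 10 = 38 - 4*X)
(O(-3)*D)*3 = ((38 - 4*(-3))*(-5))*3 = ((38 + 12)*(-5))*3 = (50*(-5))*3 = -250*3 = -750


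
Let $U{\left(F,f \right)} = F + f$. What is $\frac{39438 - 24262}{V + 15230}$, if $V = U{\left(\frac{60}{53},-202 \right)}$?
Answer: $\frac{14363}{14224} \approx 1.0098$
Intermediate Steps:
$V = - \frac{10646}{53}$ ($V = \frac{60}{53} - 202 = - \frac{10646}{53} \approx -200.87$)
$\frac{39438 - 24262}{V + 15230} = \frac{39438 - 24262}{- \frac{10646}{53} + 15230} = \frac{15176}{\frac{796544}{53}} = 15176 \cdot \frac{53}{796544} = \frac{14363}{14224}$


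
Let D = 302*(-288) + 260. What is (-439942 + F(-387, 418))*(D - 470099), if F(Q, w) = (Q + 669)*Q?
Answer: 305733752940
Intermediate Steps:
F(Q, w) = Q*(669 + Q) (F(Q, w) = (669 + Q)*Q = Q*(669 + Q))
D = -86716 (D = -86976 + 260 = -86716)
(-439942 + F(-387, 418))*(D - 470099) = (-439942 - 387*(669 - 387))*(-86716 - 470099) = (-439942 - 387*282)*(-556815) = (-439942 - 109134)*(-556815) = -549076*(-556815) = 305733752940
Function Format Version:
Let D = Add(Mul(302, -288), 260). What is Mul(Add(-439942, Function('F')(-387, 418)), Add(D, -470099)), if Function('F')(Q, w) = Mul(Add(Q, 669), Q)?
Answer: 305733752940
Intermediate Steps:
Function('F')(Q, w) = Mul(Q, Add(669, Q)) (Function('F')(Q, w) = Mul(Add(669, Q), Q) = Mul(Q, Add(669, Q)))
D = -86716 (D = Add(-86976, 260) = -86716)
Mul(Add(-439942, Function('F')(-387, 418)), Add(D, -470099)) = Mul(Add(-439942, Mul(-387, Add(669, -387))), Add(-86716, -470099)) = Mul(Add(-439942, Mul(-387, 282)), -556815) = Mul(Add(-439942, -109134), -556815) = Mul(-549076, -556815) = 305733752940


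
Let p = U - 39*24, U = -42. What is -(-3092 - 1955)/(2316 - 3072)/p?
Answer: 721/105624 ≈ 0.0068261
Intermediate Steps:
p = -978 (p = -42 - 39*24 = -42 - 936 = -978)
-(-3092 - 1955)/(2316 - 3072)/p = -(-3092 - 1955)/(2316 - 3072)/(-978) = -(-5047/(-756))*(-1)/978 = -(-5047*(-1/756))*(-1)/978 = -721*(-1)/(108*978) = -1*(-721/105624) = 721/105624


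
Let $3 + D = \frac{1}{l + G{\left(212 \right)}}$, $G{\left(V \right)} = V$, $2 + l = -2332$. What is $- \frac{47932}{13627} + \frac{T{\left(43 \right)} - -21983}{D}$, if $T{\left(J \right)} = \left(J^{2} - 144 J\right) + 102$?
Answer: $- \frac{513341619592}{86763109} \approx -5916.6$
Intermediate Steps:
$l = -2334$ ($l = -2 - 2332 = -2334$)
$D = - \frac{6367}{2122}$ ($D = -3 + \frac{1}{-2334 + 212} = -3 + \frac{1}{-2122} = -3 - \frac{1}{2122} = - \frac{6367}{2122} \approx -3.0005$)
$T{\left(J \right)} = 102 + J^{2} - 144 J$
$- \frac{47932}{13627} + \frac{T{\left(43 \right)} - -21983}{D} = - \frac{47932}{13627} + \frac{\left(102 + 43^{2} - 6192\right) - -21983}{- \frac{6367}{2122}} = \left(-47932\right) \frac{1}{13627} + \left(\left(102 + 1849 - 6192\right) + 21983\right) \left(- \frac{2122}{6367}\right) = - \frac{47932}{13627} + \left(-4241 + 21983\right) \left(- \frac{2122}{6367}\right) = - \frac{47932}{13627} + 17742 \left(- \frac{2122}{6367}\right) = - \frac{47932}{13627} - \frac{37648524}{6367} = - \frac{513341619592}{86763109}$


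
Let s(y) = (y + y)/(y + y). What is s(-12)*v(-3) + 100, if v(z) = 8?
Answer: 108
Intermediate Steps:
s(y) = 1 (s(y) = (2*y)/((2*y)) = (2*y)*(1/(2*y)) = 1)
s(-12)*v(-3) + 100 = 1*8 + 100 = 8 + 100 = 108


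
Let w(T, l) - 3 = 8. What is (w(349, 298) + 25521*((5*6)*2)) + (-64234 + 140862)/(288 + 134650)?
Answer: 103313361413/67469 ≈ 1.5313e+6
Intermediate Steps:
w(T, l) = 11 (w(T, l) = 3 + 8 = 11)
(w(349, 298) + 25521*((5*6)*2)) + (-64234 + 140862)/(288 + 134650) = (11 + 25521*((5*6)*2)) + (-64234 + 140862)/(288 + 134650) = (11 + 25521*(30*2)) + 76628/134938 = (11 + 25521*60) + 76628*(1/134938) = (11 + 1531260) + 38314/67469 = 1531271 + 38314/67469 = 103313361413/67469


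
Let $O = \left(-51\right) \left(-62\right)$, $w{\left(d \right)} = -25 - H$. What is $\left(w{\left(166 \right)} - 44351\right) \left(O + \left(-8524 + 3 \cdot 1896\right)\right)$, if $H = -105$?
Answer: $-14432346$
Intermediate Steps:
$w{\left(d \right)} = 80$ ($w{\left(d \right)} = -25 - -105 = -25 + 105 = 80$)
$O = 3162$
$\left(w{\left(166 \right)} - 44351\right) \left(O + \left(-8524 + 3 \cdot 1896\right)\right) = \left(80 - 44351\right) \left(3162 + \left(-8524 + 3 \cdot 1896\right)\right) = - 44271 \left(3162 + \left(-8524 + 5688\right)\right) = - 44271 \left(3162 - 2836\right) = \left(-44271\right) 326 = -14432346$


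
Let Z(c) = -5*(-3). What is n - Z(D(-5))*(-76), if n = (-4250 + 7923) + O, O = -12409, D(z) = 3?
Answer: -7596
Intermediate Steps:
Z(c) = 15
n = -8736 (n = (-4250 + 7923) - 12409 = 3673 - 12409 = -8736)
n - Z(D(-5))*(-76) = -8736 - 15*(-76) = -8736 - 1*(-1140) = -8736 + 1140 = -7596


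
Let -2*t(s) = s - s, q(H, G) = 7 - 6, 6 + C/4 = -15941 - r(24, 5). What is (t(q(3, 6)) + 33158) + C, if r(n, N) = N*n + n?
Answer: -31206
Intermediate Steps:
r(n, N) = n + N*n
C = -64364 (C = -24 + 4*(-15941 - 24*(1 + 5)) = -24 + 4*(-15941 - 24*6) = -24 + 4*(-15941 - 1*144) = -24 + 4*(-15941 - 144) = -24 + 4*(-16085) = -24 - 64340 = -64364)
q(H, G) = 1
t(s) = 0 (t(s) = -(s - s)/2 = -½*0 = 0)
(t(q(3, 6)) + 33158) + C = (0 + 33158) - 64364 = 33158 - 64364 = -31206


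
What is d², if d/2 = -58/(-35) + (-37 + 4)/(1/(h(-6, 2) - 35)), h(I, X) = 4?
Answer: 5144619076/1225 ≈ 4.1997e+6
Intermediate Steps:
d = 71726/35 (d = 2*(-58/(-35) + (-37 + 4)/(1/(4 - 35))) = 2*(-58*(-1/35) - 33/(1/(-31))) = 2*(58/35 - 33/(-1/31)) = 2*(58/35 - 33*(-31)) = 2*(58/35 + 1023) = 2*(35863/35) = 71726/35 ≈ 2049.3)
d² = (71726/35)² = 5144619076/1225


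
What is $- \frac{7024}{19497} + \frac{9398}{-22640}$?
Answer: $- \frac{171128083}{220706040} \approx -0.77537$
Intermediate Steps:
$- \frac{7024}{19497} + \frac{9398}{-22640} = \left(-7024\right) \frac{1}{19497} + 9398 \left(- \frac{1}{22640}\right) = - \frac{7024}{19497} - \frac{4699}{11320} = - \frac{171128083}{220706040}$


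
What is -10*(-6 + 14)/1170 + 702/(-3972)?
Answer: -18985/77454 ≈ -0.24511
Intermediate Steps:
-10*(-6 + 14)/1170 + 702/(-3972) = -10*8*(1/1170) + 702*(-1/3972) = -80*1/1170 - 117/662 = -8/117 - 117/662 = -18985/77454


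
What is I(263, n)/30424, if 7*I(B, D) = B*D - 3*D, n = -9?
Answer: -585/53242 ≈ -0.010988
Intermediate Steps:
I(B, D) = -3*D/7 + B*D/7 (I(B, D) = (B*D - 3*D)/7 = (-3*D + B*D)/7 = -3*D/7 + B*D/7)
I(263, n)/30424 = ((1/7)*(-9)*(-3 + 263))/30424 = ((1/7)*(-9)*260)*(1/30424) = -2340/7*1/30424 = -585/53242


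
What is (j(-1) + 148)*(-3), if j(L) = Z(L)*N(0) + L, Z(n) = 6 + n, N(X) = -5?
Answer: -366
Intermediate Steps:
j(L) = -30 - 4*L (j(L) = (6 + L)*(-5) + L = (-30 - 5*L) + L = -30 - 4*L)
(j(-1) + 148)*(-3) = ((-30 - 4*(-1)) + 148)*(-3) = ((-30 + 4) + 148)*(-3) = (-26 + 148)*(-3) = 122*(-3) = -366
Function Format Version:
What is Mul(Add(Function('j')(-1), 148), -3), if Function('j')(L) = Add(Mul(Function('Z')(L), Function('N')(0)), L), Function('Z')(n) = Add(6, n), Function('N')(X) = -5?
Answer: -366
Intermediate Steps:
Function('j')(L) = Add(-30, Mul(-4, L)) (Function('j')(L) = Add(Mul(Add(6, L), -5), L) = Add(Add(-30, Mul(-5, L)), L) = Add(-30, Mul(-4, L)))
Mul(Add(Function('j')(-1), 148), -3) = Mul(Add(Add(-30, Mul(-4, -1)), 148), -3) = Mul(Add(Add(-30, 4), 148), -3) = Mul(Add(-26, 148), -3) = Mul(122, -3) = -366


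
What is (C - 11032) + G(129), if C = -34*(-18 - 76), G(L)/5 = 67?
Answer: -7501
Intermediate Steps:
G(L) = 335 (G(L) = 5*67 = 335)
C = 3196 (C = -34*(-94) = 3196)
(C - 11032) + G(129) = (3196 - 11032) + 335 = -7836 + 335 = -7501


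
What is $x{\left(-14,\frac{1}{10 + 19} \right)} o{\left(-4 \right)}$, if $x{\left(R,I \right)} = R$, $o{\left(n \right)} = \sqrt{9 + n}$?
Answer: $- 14 \sqrt{5} \approx -31.305$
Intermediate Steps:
$x{\left(-14,\frac{1}{10 + 19} \right)} o{\left(-4 \right)} = - 14 \sqrt{9 - 4} = - 14 \sqrt{5}$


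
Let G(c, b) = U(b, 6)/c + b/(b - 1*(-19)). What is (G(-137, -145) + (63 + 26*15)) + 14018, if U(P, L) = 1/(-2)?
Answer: 124909165/8631 ≈ 14472.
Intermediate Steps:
U(P, L) = -½
G(c, b) = -1/(2*c) + b/(19 + b) (G(c, b) = -1/(2*c) + b/(b - 1*(-19)) = -1/(2*c) + b/(b + 19) = -1/(2*c) + b/(19 + b))
(G(-137, -145) + (63 + 26*15)) + 14018 = ((½)*(-19 - 1*(-145) + 2*(-145)*(-137))/(-137*(19 - 145)) + (63 + 26*15)) + 14018 = ((½)*(-1/137)*(-19 + 145 + 39730)/(-126) + (63 + 390)) + 14018 = ((½)*(-1/137)*(-1/126)*39856 + 453) + 14018 = (9964/8631 + 453) + 14018 = 3919807/8631 + 14018 = 124909165/8631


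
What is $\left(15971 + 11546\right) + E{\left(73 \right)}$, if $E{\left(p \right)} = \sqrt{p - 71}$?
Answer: $27517 + \sqrt{2} \approx 27518.0$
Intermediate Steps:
$E{\left(p \right)} = \sqrt{-71 + p}$
$\left(15971 + 11546\right) + E{\left(73 \right)} = \left(15971 + 11546\right) + \sqrt{-71 + 73} = 27517 + \sqrt{2}$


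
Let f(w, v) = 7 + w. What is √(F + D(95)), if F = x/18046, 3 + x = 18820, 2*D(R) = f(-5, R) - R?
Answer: I*√3700882703/9023 ≈ 6.7422*I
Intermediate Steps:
D(R) = 1 - R/2 (D(R) = ((7 - 5) - R)/2 = (2 - R)/2 = 1 - R/2)
x = 18817 (x = -3 + 18820 = 18817)
F = 18817/18046 ≈ 1.0427
√(F + D(95)) = √(18817/18046 + (1 - ½*95)) = √(18817/18046 + (1 - 95/2)) = √(18817/18046 - 93/2) = √(-410161/9023) = I*√3700882703/9023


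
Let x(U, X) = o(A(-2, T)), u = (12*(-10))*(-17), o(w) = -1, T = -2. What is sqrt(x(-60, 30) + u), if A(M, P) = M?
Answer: sqrt(2039) ≈ 45.155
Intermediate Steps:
u = 2040 (u = -120*(-17) = 2040)
x(U, X) = -1
sqrt(x(-60, 30) + u) = sqrt(-1 + 2040) = sqrt(2039)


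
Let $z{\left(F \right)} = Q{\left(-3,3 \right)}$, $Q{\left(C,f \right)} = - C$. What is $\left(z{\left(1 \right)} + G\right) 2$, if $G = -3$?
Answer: $0$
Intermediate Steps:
$z{\left(F \right)} = 3$ ($z{\left(F \right)} = \left(-1\right) \left(-3\right) = 3$)
$\left(z{\left(1 \right)} + G\right) 2 = \left(3 - 3\right) 2 = 0 \cdot 2 = 0$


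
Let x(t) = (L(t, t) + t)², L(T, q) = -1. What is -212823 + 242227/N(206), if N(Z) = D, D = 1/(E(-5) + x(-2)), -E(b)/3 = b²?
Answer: -16199805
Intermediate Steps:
x(t) = (-1 + t)²
E(b) = -3*b²
D = -1/66 (D = 1/(-3*(-5)² + (-1 - 2)²) = 1/(-3*25 + (-3)²) = 1/(-75 + 9) = 1/(-66) = -1/66 ≈ -0.015152)
N(Z) = -1/66
-212823 + 242227/N(206) = -212823 + 242227/(-1/66) = -212823 + 242227*(-66) = -212823 - 15986982 = -16199805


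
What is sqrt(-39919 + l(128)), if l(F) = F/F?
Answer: I*sqrt(39918) ≈ 199.79*I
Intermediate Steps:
l(F) = 1
sqrt(-39919 + l(128)) = sqrt(-39919 + 1) = sqrt(-39918) = I*sqrt(39918)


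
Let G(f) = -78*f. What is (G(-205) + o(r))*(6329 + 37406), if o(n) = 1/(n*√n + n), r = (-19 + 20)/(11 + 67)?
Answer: 54113927790/77 - 3411330*√78/77 ≈ 7.0239e+8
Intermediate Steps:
r = 1/78 ≈ 0.012821
o(n) = 1/(n + n^(3/2)) (o(n) = 1/(n^(3/2) + n) = 1/(n + n^(3/2)))
(G(-205) + o(r))*(6329 + 37406) = (-78*(-205) + 1/(1/78 + (1/78)^(3/2)))*(6329 + 37406) = (15990 + 1/(1/78 + √78/6084))*43735 = 699322650 + 43735/(1/78 + √78/6084)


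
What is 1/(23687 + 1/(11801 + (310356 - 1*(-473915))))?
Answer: 796072/18856557465 ≈ 4.2217e-5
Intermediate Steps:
1/(23687 + 1/(11801 + (310356 - 1*(-473915)))) = 1/(23687 + 1/(11801 + (310356 + 473915))) = 1/(23687 + 1/(11801 + 784271)) = 1/(23687 + 1/796072) = 1/(18856557465/796072) = 796072/18856557465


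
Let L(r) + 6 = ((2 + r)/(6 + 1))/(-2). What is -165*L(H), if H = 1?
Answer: 14355/14 ≈ 1025.4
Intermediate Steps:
L(r) = -43/7 - r/14 (L(r) = -6 + ((2 + r)/(6 + 1))/(-2) = -6 + ((2 + r)/7)*(-½) = -6 + ((2 + r)*(⅐))*(-½) = -6 + (2/7 + r/7)*(-½) = -6 + (-⅐ - r/14) = -43/7 - r/14)
-165*L(H) = -165*(-43/7 - 1/14*1) = -165*(-43/7 - 1/14) = -165*(-87/14) = 14355/14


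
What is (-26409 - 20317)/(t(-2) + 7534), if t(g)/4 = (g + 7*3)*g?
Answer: -23363/3691 ≈ -6.3297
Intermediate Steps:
t(g) = 4*g*(21 + g) (t(g) = 4*((g + 7*3)*g) = 4*((g + 21)*g) = 4*((21 + g)*g) = 4*(g*(21 + g)) = 4*g*(21 + g))
(-26409 - 20317)/(t(-2) + 7534) = (-26409 - 20317)/(4*(-2)*(21 - 2) + 7534) = -46726/(4*(-2)*19 + 7534) = -46726/(-152 + 7534) = -46726/7382 = -46726*1/7382 = -23363/3691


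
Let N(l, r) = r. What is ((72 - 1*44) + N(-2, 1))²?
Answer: 841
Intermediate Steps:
((72 - 1*44) + N(-2, 1))² = ((72 - 1*44) + 1)² = ((72 - 44) + 1)² = (28 + 1)² = 29² = 841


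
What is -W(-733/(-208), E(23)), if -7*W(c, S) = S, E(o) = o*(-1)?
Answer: -23/7 ≈ -3.2857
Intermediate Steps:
E(o) = -o
W(c, S) = -S/7
-W(-733/(-208), E(23)) = -(-1)*(-1*23)/7 = -(-1)*(-23)/7 = -1*23/7 = -23/7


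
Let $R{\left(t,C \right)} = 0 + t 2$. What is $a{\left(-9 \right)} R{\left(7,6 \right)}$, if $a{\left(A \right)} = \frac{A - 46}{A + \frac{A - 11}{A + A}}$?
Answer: $\frac{6930}{71} \approx 97.606$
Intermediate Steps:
$R{\left(t,C \right)} = 2 t$ ($R{\left(t,C \right)} = 0 + 2 t = 2 t$)
$a{\left(A \right)} = \frac{-46 + A}{A + \frac{-11 + A}{2 A}}$
$a{\left(-9 \right)} R{\left(7,6 \right)} = 2 \left(-9\right) \frac{1}{-11 - 9 + 2 \left(-9\right)^{2}} \left(-46 - 9\right) 2 \cdot 7 = 2 \left(-9\right) \frac{1}{-11 - 9 + 2 \cdot 81} \left(-55\right) 14 = 2 \left(-9\right) \frac{1}{-11 - 9 + 162} \left(-55\right) 14 = 2 \left(-9\right) \frac{1}{142} \left(-55\right) 14 = \frac{495}{71} \cdot 14 = \frac{6930}{71}$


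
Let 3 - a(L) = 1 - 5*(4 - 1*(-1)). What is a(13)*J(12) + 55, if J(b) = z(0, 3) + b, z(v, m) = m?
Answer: 460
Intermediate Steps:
a(L) = 27 (a(L) = 3 - (1 - 5*(4 - 1*(-1))) = 3 - (1 - 5*(4 + 1)) = 3 - (1 - 5*5) = 3 - (1 - 25) = 3 - 1*(-24) = 3 + 24 = 27)
J(b) = 3 + b
a(13)*J(12) + 55 = 27*(3 + 12) + 55 = 27*15 + 55 = 405 + 55 = 460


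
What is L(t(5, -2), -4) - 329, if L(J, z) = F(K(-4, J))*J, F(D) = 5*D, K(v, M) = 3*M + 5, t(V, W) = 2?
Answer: -219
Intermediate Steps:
K(v, M) = 5 + 3*M
L(J, z) = J*(25 + 15*J) (L(J, z) = (5*(5 + 3*J))*J = (25 + 15*J)*J = J*(25 + 15*J))
L(t(5, -2), -4) - 329 = 5*2*(5 + 3*2) - 329 = 5*2*(5 + 6) - 329 = 5*2*11 - 329 = 110 - 329 = -219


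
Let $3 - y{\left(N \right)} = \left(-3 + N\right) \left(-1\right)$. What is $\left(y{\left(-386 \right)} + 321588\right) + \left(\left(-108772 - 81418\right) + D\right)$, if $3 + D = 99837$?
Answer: $230846$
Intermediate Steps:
$D = 99834$ ($D = -3 + 99837 = 99834$)
$y{\left(N \right)} = N$ ($y{\left(N \right)} = 3 - \left(-3 + N\right) \left(-1\right) = 3 - \left(3 - N\right) = 3 + \left(-3 + N\right) = N$)
$\left(y{\left(-386 \right)} + 321588\right) + \left(\left(-108772 - 81418\right) + D\right) = \left(-386 + 321588\right) + \left(\left(-108772 - 81418\right) + 99834\right) = 321202 + \left(-190190 + 99834\right) = 321202 - 90356 = 230846$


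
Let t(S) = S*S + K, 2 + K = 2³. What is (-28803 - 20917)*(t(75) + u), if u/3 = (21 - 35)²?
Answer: -309208680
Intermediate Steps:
K = 6 (K = -2 + 2³ = -2 + 8 = 6)
u = 588 (u = 3*(21 - 35)² = 3*(-14)² = 3*196 = 588)
t(S) = 6 + S² (t(S) = S*S + 6 = S² + 6 = 6 + S²)
(-28803 - 20917)*(t(75) + u) = (-28803 - 20917)*((6 + 75²) + 588) = -49720*((6 + 5625) + 588) = -49720*(5631 + 588) = -49720*6219 = -309208680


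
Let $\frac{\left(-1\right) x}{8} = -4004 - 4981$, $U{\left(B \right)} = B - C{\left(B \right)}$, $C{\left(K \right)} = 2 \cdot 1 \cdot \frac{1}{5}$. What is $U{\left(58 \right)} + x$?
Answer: $\frac{359688}{5} \approx 71938.0$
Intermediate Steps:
$C{\left(K \right)} = \frac{2}{5}$ ($C{\left(K \right)} = 2 \cdot 1 \cdot \frac{1}{5} = 2 \cdot \frac{1}{5} = \frac{2}{5}$)
$U{\left(B \right)} = - \frac{2}{5} + B$ ($U{\left(B \right)} = B - \frac{2}{5} = - \frac{2}{5} + B$)
$x = 71880$ ($x = - 8 \left(-4004 - 4981\right) = \left(-8\right) \left(-8985\right) = 71880$)
$U{\left(58 \right)} + x = \left(- \frac{2}{5} + 58\right) + 71880 = \frac{288}{5} + 71880 = \frac{359688}{5}$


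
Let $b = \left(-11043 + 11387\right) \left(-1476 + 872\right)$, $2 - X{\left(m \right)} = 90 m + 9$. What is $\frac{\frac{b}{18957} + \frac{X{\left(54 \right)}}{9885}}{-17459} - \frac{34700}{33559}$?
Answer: $- \frac{969691645019767}{938401726399385} \approx -1.0333$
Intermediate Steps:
$X{\left(m \right)} = -7 - 90 m$ ($X{\left(m \right)} = 2 - \left(90 m + 9\right) = 2 - \left(9 + 90 m\right) = -7 - 90 m$)
$b = -207776$ ($b = 344 \left(-604\right) = -207776$)
$\frac{\frac{b}{18957} + \frac{X{\left(54 \right)}}{9885}}{-17459} - \frac{34700}{33559} = \frac{- \frac{207776}{18957} + \frac{-7 - 4860}{9885}}{-17459} - \frac{34700}{33559} = \left(\left(-207776\right) \frac{1}{18957} + \left(-7 - 4860\right) \frac{1}{9885}\right) \left(- \frac{1}{17459}\right) - \frac{34700}{33559} = \left(- \frac{207776}{18957} - \frac{4867}{9885}\right) \left(- \frac{1}{17459}\right) - \frac{34700}{33559} = \left(- \frac{238458831}{20821105}\right) \left(- \frac{1}{17459}\right) - \frac{34700}{33559} = \frac{18342987}{27962744015} - \frac{34700}{33559} = - \frac{969691645019767}{938401726399385}$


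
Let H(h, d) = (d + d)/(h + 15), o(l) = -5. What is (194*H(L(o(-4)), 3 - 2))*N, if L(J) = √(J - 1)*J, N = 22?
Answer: 8536/25 + 8536*I*√6/75 ≈ 341.44 + 278.78*I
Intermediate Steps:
L(J) = J*√(-1 + J) (L(J) = √(-1 + J)*J = J*√(-1 + J))
H(h, d) = 2*d/(15 + h) (H(h, d) = (2*d)/(15 + h) = 2*d/(15 + h))
(194*H(L(o(-4)), 3 - 2))*N = (194*(2*(3 - 2)/(15 - 5*√(-1 - 5))))*22 = (194*(2*1/(15 - 5*I*√6)))*22 = (194*(2/(15 - 5*I*√6)))*22 = (388/(15 - 5*I*√6))*22 = 8536/(15 - 5*I*√6)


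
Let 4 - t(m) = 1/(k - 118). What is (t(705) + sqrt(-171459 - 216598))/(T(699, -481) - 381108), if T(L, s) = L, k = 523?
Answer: -1619/154065645 - I*sqrt(388057)/380409 ≈ -1.0509e-5 - 0.0016376*I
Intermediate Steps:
t(m) = 1619/405 (t(m) = 4 - 1/(523 - 118) = 4 - 1/405 = 1619/405)
(t(705) + sqrt(-171459 - 216598))/(T(699, -481) - 381108) = (1619/405 + sqrt(-171459 - 216598))/(699 - 381108) = (1619/405 + sqrt(-388057))/(-380409) = (1619/405 + I*sqrt(388057))*(-1/380409) = -1619/154065645 - I*sqrt(388057)/380409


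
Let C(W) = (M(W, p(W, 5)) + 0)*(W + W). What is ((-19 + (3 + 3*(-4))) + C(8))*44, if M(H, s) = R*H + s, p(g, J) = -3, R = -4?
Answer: -25872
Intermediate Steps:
M(H, s) = s - 4*H (M(H, s) = -4*H + s = s - 4*H)
C(W) = 2*W*(-3 - 4*W) (C(W) = ((-3 - 4*W) + 0)*(W + W) = (-3 - 4*W)*(2*W) = 2*W*(-3 - 4*W))
((-19 + (3 + 3*(-4))) + C(8))*44 = ((-19 + (3 + 3*(-4))) + 2*8*(-3 - 4*8))*44 = ((-19 + (3 - 12)) + 2*8*(-3 - 32))*44 = ((-19 - 9) + 2*8*(-35))*44 = (-28 - 560)*44 = -588*44 = -25872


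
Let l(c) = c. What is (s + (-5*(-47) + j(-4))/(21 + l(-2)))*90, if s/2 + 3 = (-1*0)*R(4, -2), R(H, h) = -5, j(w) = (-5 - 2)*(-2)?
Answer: 12150/19 ≈ 639.47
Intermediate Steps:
j(w) = 14 (j(w) = -7*(-2) = 14)
s = -6 (s = -6 + 2*(-1*0*(-5)) = -6 + 2*(0*(-5)) = -6 + 2*0 = -6 + 0 = -6)
(s + (-5*(-47) + j(-4))/(21 + l(-2)))*90 = (-6 + (-5*(-47) + 14)/(21 - 2))*90 = (-6 + (235 + 14)/19)*90 = (-6 + 249*(1/19))*90 = (-6 + 249/19)*90 = (135/19)*90 = 12150/19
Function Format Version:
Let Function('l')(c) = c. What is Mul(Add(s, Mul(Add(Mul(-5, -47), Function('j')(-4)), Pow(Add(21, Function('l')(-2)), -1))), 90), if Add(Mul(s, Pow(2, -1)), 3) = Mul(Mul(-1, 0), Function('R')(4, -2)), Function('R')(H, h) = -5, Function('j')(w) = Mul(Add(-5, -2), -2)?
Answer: Rational(12150, 19) ≈ 639.47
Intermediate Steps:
Function('j')(w) = 14 (Function('j')(w) = Mul(-7, -2) = 14)
s = -6 (s = Add(-6, Mul(2, Mul(Mul(-1, 0), -5))) = Add(-6, Mul(2, Mul(0, -5))) = Add(-6, Mul(2, 0)) = Add(-6, 0) = -6)
Mul(Add(s, Mul(Add(Mul(-5, -47), Function('j')(-4)), Pow(Add(21, Function('l')(-2)), -1))), 90) = Mul(Add(-6, Mul(Add(Mul(-5, -47), 14), Pow(Add(21, -2), -1))), 90) = Mul(Add(-6, Mul(Add(235, 14), Pow(19, -1))), 90) = Mul(Add(-6, Mul(249, Rational(1, 19))), 90) = Mul(Add(-6, Rational(249, 19)), 90) = Mul(Rational(135, 19), 90) = Rational(12150, 19)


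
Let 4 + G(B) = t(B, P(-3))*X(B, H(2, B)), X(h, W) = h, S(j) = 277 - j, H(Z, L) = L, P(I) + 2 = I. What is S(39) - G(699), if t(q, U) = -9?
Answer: 6533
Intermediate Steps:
P(I) = -2 + I
G(B) = -4 - 9*B
S(39) - G(699) = (277 - 1*39) - (-4 - 9*699) = (277 - 39) - (-4 - 6291) = 238 - 1*(-6295) = 238 + 6295 = 6533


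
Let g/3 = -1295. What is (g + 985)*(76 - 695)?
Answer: 1795100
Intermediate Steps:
g = -3885 (g = 3*(-1295) = -3885)
(g + 985)*(76 - 695) = (-3885 + 985)*(76 - 695) = -2900*(-619) = 1795100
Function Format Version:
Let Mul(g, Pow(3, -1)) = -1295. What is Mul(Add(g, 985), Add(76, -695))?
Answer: 1795100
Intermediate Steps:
g = -3885 (g = Mul(3, -1295) = -3885)
Mul(Add(g, 985), Add(76, -695)) = Mul(Add(-3885, 985), Add(76, -695)) = Mul(-2900, -619) = 1795100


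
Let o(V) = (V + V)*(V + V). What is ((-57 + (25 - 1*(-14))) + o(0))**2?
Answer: 324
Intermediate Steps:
o(V) = 4*V**2 (o(V) = (2*V)*(2*V) = 4*V**2)
((-57 + (25 - 1*(-14))) + o(0))**2 = ((-57 + (25 - 1*(-14))) + 4*0**2)**2 = ((-57 + (25 + 14)) + 4*0)**2 = ((-57 + 39) + 0)**2 = (-18 + 0)**2 = (-18)**2 = 324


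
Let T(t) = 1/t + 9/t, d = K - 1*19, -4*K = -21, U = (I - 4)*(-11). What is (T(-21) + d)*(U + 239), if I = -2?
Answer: -364475/84 ≈ -4339.0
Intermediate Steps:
U = 66 (U = (-2 - 4)*(-11) = -6*(-11) = 66)
K = 21/4 (K = -¼*(-21) = 21/4 ≈ 5.2500)
d = -55/4 (d = 21/4 - 1*19 = 21/4 - 19 = -55/4 ≈ -13.750)
T(t) = 10/t (T(t) = 1/t + 9/t = 10/t)
(T(-21) + d)*(U + 239) = (10/(-21) - 55/4)*(66 + 239) = (10*(-1/21) - 55/4)*305 = (-10/21 - 55/4)*305 = -1195/84*305 = -364475/84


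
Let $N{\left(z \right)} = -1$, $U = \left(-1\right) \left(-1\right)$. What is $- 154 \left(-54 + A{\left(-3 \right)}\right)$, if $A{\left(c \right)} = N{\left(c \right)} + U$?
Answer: $8316$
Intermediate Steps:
$U = 1$
$A{\left(c \right)} = 0$ ($A{\left(c \right)} = -1 + 1 = 0$)
$- 154 \left(-54 + A{\left(-3 \right)}\right) = - 154 \left(-54 + 0\right) = \left(-154\right) \left(-54\right) = 8316$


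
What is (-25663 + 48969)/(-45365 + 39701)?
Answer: -11653/2832 ≈ -4.1148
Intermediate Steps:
(-25663 + 48969)/(-45365 + 39701) = 23306/(-5664) = 23306*(-1/5664) = -11653/2832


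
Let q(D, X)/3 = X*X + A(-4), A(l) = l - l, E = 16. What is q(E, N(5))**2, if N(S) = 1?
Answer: 9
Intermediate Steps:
A(l) = 0
q(D, X) = 3*X**2 (q(D, X) = 3*(X*X + 0) = 3*(X**2 + 0) = 3*X**2)
q(E, N(5))**2 = (3*1**2)**2 = (3*1)**2 = 3**2 = 9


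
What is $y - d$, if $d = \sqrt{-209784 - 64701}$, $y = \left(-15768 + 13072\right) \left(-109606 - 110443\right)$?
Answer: $593252104 - i \sqrt{274485} \approx 5.9325 \cdot 10^{8} - 523.91 i$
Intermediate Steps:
$y = 593252104$ ($y = \left(-2696\right) \left(-220049\right) = 593252104$)
$d = i \sqrt{274485}$ ($d = \sqrt{-274485} = i \sqrt{274485} \approx 523.91 i$)
$y - d = 593252104 - i \sqrt{274485}$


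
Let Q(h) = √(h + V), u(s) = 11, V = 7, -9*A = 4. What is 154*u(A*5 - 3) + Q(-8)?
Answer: 1694 + I ≈ 1694.0 + 1.0*I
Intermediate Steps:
A = -4/9 (A = -⅑*4 = -4/9 ≈ -0.44444)
Q(h) = √(7 + h) (Q(h) = √(h + 7) = √(7 + h))
154*u(A*5 - 3) + Q(-8) = 154*11 + √(7 - 8) = 1694 + √(-1) = 1694 + I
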